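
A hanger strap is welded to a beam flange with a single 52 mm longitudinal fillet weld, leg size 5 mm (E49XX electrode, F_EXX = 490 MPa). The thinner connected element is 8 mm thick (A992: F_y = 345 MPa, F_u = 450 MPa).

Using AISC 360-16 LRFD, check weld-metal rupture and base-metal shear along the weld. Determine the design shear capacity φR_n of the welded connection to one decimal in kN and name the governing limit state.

40.5 kN (weld metal governs)

Weld metal: throat = 0.707×5 = 3.535 mm, L = 52 mm. φR_n = 0.75 × 0.6 × 490 × 3.535 × 52 = 40.5 kN.
Base metal shear (8 mm plate): yield φR_n = 1.0×0.6×345×8×52 = 86.1 kN; rupture φR_n = 0.75×0.6×450×8×52 = 84.2 kN; take 84.2 kN (rupture).
Governing: min(40.5, 84.2) = 40.5 kN → weld metal.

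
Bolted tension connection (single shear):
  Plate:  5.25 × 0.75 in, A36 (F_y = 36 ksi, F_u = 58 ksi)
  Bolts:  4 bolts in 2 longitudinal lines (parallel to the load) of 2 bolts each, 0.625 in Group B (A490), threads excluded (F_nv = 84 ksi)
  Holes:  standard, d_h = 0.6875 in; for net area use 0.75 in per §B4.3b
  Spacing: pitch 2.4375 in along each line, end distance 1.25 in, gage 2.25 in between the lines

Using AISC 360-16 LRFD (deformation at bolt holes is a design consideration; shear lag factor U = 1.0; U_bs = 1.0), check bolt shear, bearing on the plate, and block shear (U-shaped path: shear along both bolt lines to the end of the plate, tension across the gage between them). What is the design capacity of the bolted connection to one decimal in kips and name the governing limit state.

Bolt shear: A_b = π(0.625)²/4 = 0.3068 in². φR_n = 0.75 × 84 × 0.3068 × 4 × 1 = 77.3 kips.
Bearing (0.75 in plate, F_u = 58 ksi): end bolts L_c = 1.25 − 0.6875/2 = 0.90625, R_n = min(1.2×0.90625×0.75×58, 2.4×0.625×0.75×58) = 47.306 kips/bolt; interior L_c = 2.4375 − 0.6875 = 1.75, R_n = 65.25 kips/bolt. φR_n = 0.75 × (2×47.306 + 2×65.25) = 168.8 kips.
Block shear: shear path 2×[1.25+1×2.4375] = 2×3.6875 in, A_gv = 5.5313, A_nv = 2×(3.6875 − 1.5×0.75)×0.75 = 3.8438 in²; tension across gage: (2.25 − 1×0.75)×0.75 = 1.125 in². R_n = min(0.6×58×3.8438, 0.6×36×5.5313) + 1.0×58×1.125 = min(133.76, 119.48) + 65.25 = 184.73 kips. φR_n = 0.75 × 184.73 = 138.5 kips.
Governing: min(77.3, 168.8, 138.5) = 77.3 kips → bolt shear.

77.3 kips (bolt shear governs)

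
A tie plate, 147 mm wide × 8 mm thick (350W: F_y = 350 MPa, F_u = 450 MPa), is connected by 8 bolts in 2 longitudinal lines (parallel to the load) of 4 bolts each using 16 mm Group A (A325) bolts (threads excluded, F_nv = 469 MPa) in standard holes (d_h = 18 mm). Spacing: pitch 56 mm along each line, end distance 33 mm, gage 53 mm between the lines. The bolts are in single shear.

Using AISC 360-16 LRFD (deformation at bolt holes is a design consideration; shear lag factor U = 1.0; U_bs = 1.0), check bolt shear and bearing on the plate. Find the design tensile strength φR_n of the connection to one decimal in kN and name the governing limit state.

Bolt shear: A_b = π(16)²/4 = 201.06 mm². φR_n = 0.75 × 469 × 201.06 × 8 × 1 = 565.8 kN.
Bearing (8 mm plate, F_u = 450 MPa): end bolts L_c = 33 − 18/2 = 24, R_n = min(1.2×24×8×450, 2.4×16×8×450) = 103.68 kN/bolt; interior L_c = 56 − 18 = 38, R_n = 138.24 kN/bolt. φR_n = 0.75 × (2×103.68 + 6×138.24) = 777.6 kN.
Governing: min(565.8, 777.6) = 565.8 kN → bolt shear.

565.8 kN (bolt shear governs)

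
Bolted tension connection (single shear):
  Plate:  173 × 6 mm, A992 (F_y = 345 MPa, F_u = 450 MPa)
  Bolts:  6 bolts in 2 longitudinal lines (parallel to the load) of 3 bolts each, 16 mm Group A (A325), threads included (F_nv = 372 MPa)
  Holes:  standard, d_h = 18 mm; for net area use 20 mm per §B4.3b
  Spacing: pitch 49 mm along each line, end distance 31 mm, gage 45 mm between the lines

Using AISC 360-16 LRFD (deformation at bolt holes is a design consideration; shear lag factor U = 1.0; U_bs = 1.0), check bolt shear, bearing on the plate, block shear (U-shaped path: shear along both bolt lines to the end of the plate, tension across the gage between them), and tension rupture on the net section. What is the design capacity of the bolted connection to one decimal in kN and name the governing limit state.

Bolt shear: A_b = π(16)²/4 = 201.06 mm². φR_n = 0.75 × 372 × 201.06 × 6 × 1 = 336.6 kN.
Bearing (6 mm plate, F_u = 450 MPa): end bolts L_c = 31 − 18/2 = 22, R_n = min(1.2×22×6×450, 2.4×16×6×450) = 71.28 kN/bolt; interior L_c = 49 − 18 = 31, R_n = 100.44 kN/bolt. φR_n = 0.75 × (2×71.28 + 4×100.44) = 408.2 kN.
Block shear: shear path 2×[31+2×49] = 2×129 mm, A_gv = 1548, A_nv = 2×(129 − 2.5×20)×6 = 948 mm²; tension across gage: (45 − 1×20)×6 = 150 mm². R_n = min(0.6×450×948, 0.6×345×1548) + 1.0×450×150 = min(255.96, 320.44) + 67.5 = 323.46 kN. φR_n = 0.75 × 323.46 = 242.6 kN.
Tension rupture (net): A_n = (173 − 2×20)×6 = 798 mm² (U = 1.0, A_e = A_n). φR_n = 0.75 × 450 × 798 = 269.3 kN.
Governing: min(336.6, 408.2, 242.6, 269.3) = 242.6 kN → block shear.

242.6 kN (block shear governs)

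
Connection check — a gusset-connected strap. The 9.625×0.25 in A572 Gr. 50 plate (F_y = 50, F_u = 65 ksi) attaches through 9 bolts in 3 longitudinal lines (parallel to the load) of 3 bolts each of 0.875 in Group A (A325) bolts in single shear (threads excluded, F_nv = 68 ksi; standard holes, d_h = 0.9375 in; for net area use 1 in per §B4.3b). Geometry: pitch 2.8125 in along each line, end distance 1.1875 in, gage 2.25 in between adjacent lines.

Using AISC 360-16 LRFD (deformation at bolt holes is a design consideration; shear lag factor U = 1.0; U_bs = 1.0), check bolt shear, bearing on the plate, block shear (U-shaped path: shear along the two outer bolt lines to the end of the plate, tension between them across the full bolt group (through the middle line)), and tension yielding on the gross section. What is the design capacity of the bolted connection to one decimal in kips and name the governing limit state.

Bolt shear: A_b = π(0.875)²/4 = 0.60132 in². φR_n = 0.75 × 68 × 0.60132 × 9 × 1 = 276.0 kips.
Bearing (0.25 in plate, F_u = 65 ksi): end bolts L_c = 1.1875 − 0.9375/2 = 0.71875, R_n = min(1.2×0.71875×0.25×65, 2.4×0.875×0.25×65) = 14.016 kips/bolt; interior L_c = 2.8125 − 0.9375 = 1.875, R_n = 34.125 kips/bolt. φR_n = 0.75 × (3×14.016 + 6×34.125) = 185.1 kips.
Block shear: shear path 2×[1.1875+2×2.8125] = 2×6.8125 in, A_gv = 3.4063, A_nv = 2×(6.8125 − 2.5×1)×0.25 = 2.1563 in²; tension across gage: (4.5 − 2×1)×0.25 = 0.625 in². R_n = min(0.6×65×2.1563, 0.6×50×3.4063) + 1.0×65×0.625 = min(84.096, 102.19) + 40.625 = 124.72 kips. φR_n = 0.75 × 124.72 = 93.5 kips.
Tension yield (gross): A_g = 9.625×0.25 = 2.4063 in². φR_n = 0.90 × 50 × 2.4063 = 108.3 kips.
Governing: min(276.0, 185.1, 93.5, 108.3) = 93.5 kips → block shear.

93.5 kips (block shear governs)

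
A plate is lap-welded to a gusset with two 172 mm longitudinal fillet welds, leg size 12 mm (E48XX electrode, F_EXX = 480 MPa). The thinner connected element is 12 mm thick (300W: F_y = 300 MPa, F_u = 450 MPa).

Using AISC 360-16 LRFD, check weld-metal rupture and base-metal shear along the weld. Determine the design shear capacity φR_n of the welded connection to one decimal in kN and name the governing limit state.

Weld metal: throat = 0.707×12 = 8.484 mm, L = 2×172 = 344 mm. φR_n = 0.75 × 0.6 × 480 × 8.484 × 344 = 630.4 kN.
Base metal shear (12 mm plate): yield φR_n = 1.0×0.6×300×12×344 = 743.0 kN; rupture φR_n = 0.75×0.6×450×12×344 = 835.9 kN; take 743.0 kN (yield).
Governing: min(630.4, 743.0) = 630.4 kN → weld metal.

630.4 kN (weld metal governs)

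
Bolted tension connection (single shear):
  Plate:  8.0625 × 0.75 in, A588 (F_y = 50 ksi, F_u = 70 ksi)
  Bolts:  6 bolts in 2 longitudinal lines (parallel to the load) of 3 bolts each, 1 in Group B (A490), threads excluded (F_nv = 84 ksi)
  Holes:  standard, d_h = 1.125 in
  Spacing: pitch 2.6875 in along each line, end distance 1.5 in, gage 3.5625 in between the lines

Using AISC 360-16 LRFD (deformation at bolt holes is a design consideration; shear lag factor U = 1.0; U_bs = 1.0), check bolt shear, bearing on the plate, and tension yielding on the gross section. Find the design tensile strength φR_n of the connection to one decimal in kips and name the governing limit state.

Bolt shear: A_b = π(1)²/4 = 0.7854 in². φR_n = 0.75 × 84 × 0.7854 × 6 × 1 = 296.9 kips.
Bearing (0.75 in plate, F_u = 70 ksi): end bolts L_c = 1.5 − 1.125/2 = 0.9375, R_n = min(1.2×0.9375×0.75×70, 2.4×1×0.75×70) = 59.063 kips/bolt; interior L_c = 2.6875 − 1.125 = 1.5625, R_n = 98.438 kips/bolt. φR_n = 0.75 × (2×59.063 + 4×98.438) = 383.9 kips.
Tension yield (gross): A_g = 8.0625×0.75 = 6.0469 in². φR_n = 0.90 × 50 × 6.0469 = 272.1 kips.
Governing: min(296.9, 383.9, 272.1) = 272.1 kips → gross-section yield.

272.1 kips (gross-section yield governs)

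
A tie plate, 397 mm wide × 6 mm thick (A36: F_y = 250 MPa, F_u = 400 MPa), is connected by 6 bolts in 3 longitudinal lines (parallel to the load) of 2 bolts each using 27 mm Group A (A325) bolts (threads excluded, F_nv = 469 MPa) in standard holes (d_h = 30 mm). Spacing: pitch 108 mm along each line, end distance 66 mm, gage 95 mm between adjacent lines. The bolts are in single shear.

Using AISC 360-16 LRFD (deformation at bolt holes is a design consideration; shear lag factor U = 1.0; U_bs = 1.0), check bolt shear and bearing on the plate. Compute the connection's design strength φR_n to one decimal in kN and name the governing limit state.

Bolt shear: A_b = π(27)²/4 = 572.56 mm². φR_n = 0.75 × 469 × 572.56 × 6 × 1 = 1208.4 kN.
Bearing (6 mm plate, F_u = 400 MPa): end bolts L_c = 66 − 30/2 = 51, R_n = min(1.2×51×6×400, 2.4×27×6×400) = 146.88 kN/bolt; interior L_c = 108 − 30 = 78, R_n = 155.52 kN/bolt. φR_n = 0.75 × (3×146.88 + 3×155.52) = 680.4 kN.
Governing: min(1208.4, 680.4) = 680.4 kN → bearing.

680.4 kN (bearing governs)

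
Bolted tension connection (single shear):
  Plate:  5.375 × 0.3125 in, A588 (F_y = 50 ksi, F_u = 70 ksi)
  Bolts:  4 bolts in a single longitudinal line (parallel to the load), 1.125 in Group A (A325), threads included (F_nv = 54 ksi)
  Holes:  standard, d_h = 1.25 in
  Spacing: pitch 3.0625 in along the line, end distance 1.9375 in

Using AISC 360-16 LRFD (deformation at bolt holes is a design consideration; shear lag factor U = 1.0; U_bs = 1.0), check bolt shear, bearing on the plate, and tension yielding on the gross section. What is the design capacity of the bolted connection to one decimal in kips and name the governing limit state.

Bolt shear: A_b = π(1.125)²/4 = 0.99402 in². φR_n = 0.75 × 54 × 0.99402 × 4 × 1 = 161.0 kips.
Bearing (0.3125 in plate, F_u = 70 ksi): end bolts L_c = 1.9375 − 1.25/2 = 1.3125, R_n = min(1.2×1.3125×0.3125×70, 2.4×1.125×0.3125×70) = 34.453 kips/bolt; interior L_c = 3.0625 − 1.25 = 1.8125, R_n = 47.578 kips/bolt. φR_n = 0.75 × (1×34.453 + 3×47.578) = 132.9 kips.
Tension yield (gross): A_g = 5.375×0.3125 = 1.6797 in². φR_n = 0.90 × 50 × 1.6797 = 75.6 kips.
Governing: min(161.0, 132.9, 75.6) = 75.6 kips → gross-section yield.

75.6 kips (gross-section yield governs)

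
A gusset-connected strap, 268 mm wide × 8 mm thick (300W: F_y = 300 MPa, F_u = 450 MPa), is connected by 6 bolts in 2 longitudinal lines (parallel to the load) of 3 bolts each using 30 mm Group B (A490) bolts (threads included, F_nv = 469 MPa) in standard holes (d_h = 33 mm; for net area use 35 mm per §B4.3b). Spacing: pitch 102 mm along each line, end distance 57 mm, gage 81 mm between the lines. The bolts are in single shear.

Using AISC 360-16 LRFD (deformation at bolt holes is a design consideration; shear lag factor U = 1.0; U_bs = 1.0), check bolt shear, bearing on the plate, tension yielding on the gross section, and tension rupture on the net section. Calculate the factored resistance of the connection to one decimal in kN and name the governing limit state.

Bolt shear: A_b = π(30)²/4 = 706.86 mm². φR_n = 0.75 × 469 × 706.86 × 6 × 1 = 1491.8 kN.
Bearing (8 mm plate, F_u = 450 MPa): end bolts L_c = 57 − 33/2 = 40.5, R_n = min(1.2×40.5×8×450, 2.4×30×8×450) = 174.96 kN/bolt; interior L_c = 102 − 33 = 69, R_n = 259.2 kN/bolt. φR_n = 0.75 × (2×174.96 + 4×259.2) = 1040.0 kN.
Tension yield (gross): A_g = 268×8 = 2144 mm². φR_n = 0.90 × 300 × 2144 = 578.9 kN.
Tension rupture (net): A_n = (268 − 2×35)×8 = 1584 mm² (U = 1.0, A_e = A_n). φR_n = 0.75 × 450 × 1584 = 534.6 kN.
Governing: min(1491.8, 1040.0, 578.9, 534.6) = 534.6 kN → net-section rupture.

534.6 kN (net-section rupture governs)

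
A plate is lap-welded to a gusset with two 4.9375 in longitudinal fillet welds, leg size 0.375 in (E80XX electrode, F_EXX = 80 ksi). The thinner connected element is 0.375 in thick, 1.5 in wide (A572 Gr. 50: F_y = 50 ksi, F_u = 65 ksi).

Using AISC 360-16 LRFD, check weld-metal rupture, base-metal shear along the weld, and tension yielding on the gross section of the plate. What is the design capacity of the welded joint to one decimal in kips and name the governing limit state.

Weld metal: throat = 0.707×0.375 = 0.26513 in, L = 2×4.9375 = 9.875 in. φR_n = 0.75 × 0.6 × 80 × 0.26513 × 9.875 = 94.3 kips.
Base metal shear (0.375 in plate): yield φR_n = 1.0×0.6×50×0.375×9.875 = 111.1 kips; rupture φR_n = 0.75×0.6×65×0.375×9.875 = 108.3 kips; take 108.3 kips (rupture).
Tension yield (gross): A_g = 1.5×0.375 = 0.5625 in². φR_n = 0.90 × 50 × 0.5625 = 25.3 kips.
Governing: min(94.3, 108.3, 25.3) = 25.3 kips → gross-section yield.

25.3 kips (gross-section yield governs)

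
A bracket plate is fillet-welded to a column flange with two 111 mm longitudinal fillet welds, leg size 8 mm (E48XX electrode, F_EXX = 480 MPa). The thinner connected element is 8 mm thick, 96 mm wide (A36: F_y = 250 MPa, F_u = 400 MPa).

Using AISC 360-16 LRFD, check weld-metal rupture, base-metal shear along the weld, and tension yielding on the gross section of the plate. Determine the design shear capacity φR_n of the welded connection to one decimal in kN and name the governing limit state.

172.8 kN (gross-section yield governs)

Weld metal: throat = 0.707×8 = 5.656 mm, L = 2×111 = 222 mm. φR_n = 0.75 × 0.6 × 480 × 5.656 × 222 = 271.2 kN.
Base metal shear (8 mm plate): yield φR_n = 1.0×0.6×250×8×222 = 266.4 kN; rupture φR_n = 0.75×0.6×400×8×222 = 319.7 kN; take 266.4 kN (yield).
Tension yield (gross): A_g = 96×8 = 768 mm². φR_n = 0.90 × 250 × 768 = 172.8 kN.
Governing: min(271.2, 266.4, 172.8) = 172.8 kN → gross-section yield.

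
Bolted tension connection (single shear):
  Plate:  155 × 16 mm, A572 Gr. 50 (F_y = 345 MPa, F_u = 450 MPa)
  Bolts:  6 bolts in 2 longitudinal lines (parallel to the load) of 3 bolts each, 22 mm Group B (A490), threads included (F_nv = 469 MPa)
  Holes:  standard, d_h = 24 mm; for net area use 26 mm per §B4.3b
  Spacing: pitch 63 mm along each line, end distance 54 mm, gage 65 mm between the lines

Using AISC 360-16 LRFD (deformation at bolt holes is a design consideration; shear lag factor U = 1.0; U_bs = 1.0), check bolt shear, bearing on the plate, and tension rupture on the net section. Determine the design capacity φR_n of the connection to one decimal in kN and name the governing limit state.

556.2 kN (net-section rupture governs)

Bolt shear: A_b = π(22)²/4 = 380.13 mm². φR_n = 0.75 × 469 × 380.13 × 6 × 1 = 802.3 kN.
Bearing (16 mm plate, F_u = 450 MPa): end bolts L_c = 54 − 24/2 = 42, R_n = min(1.2×42×16×450, 2.4×22×16×450) = 362.88 kN/bolt; interior L_c = 63 − 24 = 39, R_n = 336.96 kN/bolt. φR_n = 0.75 × (2×362.88 + 4×336.96) = 1555.2 kN.
Tension rupture (net): A_n = (155 − 2×26)×16 = 1648 mm² (U = 1.0, A_e = A_n). φR_n = 0.75 × 450 × 1648 = 556.2 kN.
Governing: min(802.3, 1555.2, 556.2) = 556.2 kN → net-section rupture.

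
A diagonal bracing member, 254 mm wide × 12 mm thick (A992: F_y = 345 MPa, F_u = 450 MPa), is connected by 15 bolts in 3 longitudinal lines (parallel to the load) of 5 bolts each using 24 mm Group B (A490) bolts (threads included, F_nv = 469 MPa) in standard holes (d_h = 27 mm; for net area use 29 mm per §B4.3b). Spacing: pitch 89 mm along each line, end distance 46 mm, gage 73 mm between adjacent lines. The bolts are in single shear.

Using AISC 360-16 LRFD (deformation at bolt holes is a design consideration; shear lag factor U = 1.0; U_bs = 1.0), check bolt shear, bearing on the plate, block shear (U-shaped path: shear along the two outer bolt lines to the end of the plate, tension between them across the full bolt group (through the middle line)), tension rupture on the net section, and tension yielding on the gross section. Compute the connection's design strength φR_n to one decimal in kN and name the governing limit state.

Bolt shear: A_b = π(24)²/4 = 452.39 mm². φR_n = 0.75 × 469 × 452.39 × 15 × 1 = 2386.9 kN.
Bearing (12 mm plate, F_u = 450 MPa): end bolts L_c = 46 − 27/2 = 32.5, R_n = min(1.2×32.5×12×450, 2.4×24×12×450) = 210.6 kN/bolt; interior L_c = 89 − 27 = 62, R_n = 311.04 kN/bolt. φR_n = 0.75 × (3×210.6 + 12×311.04) = 3273.2 kN.
Block shear: shear path 2×[46+4×89] = 2×402 mm, A_gv = 9648, A_nv = 2×(402 − 4.5×29)×12 = 6516 mm²; tension across gage: (146 − 2×29)×12 = 1056 mm². R_n = min(0.6×450×6516, 0.6×345×9648) + 1.0×450×1056 = min(1759.3, 1997.1) + 475.2 = 2234.5 kN. φR_n = 0.75 × 2234.5 = 1675.9 kN.
Tension rupture (net): A_n = (254 − 3×29)×12 = 2004 mm² (U = 1.0, A_e = A_n). φR_n = 0.75 × 450 × 2004 = 676.4 kN.
Tension yield (gross): A_g = 254×12 = 3048 mm². φR_n = 0.90 × 345 × 3048 = 946.4 kN.
Governing: min(2386.9, 3273.2, 1675.9, 676.4, 946.4) = 676.4 kN → net-section rupture.

676.4 kN (net-section rupture governs)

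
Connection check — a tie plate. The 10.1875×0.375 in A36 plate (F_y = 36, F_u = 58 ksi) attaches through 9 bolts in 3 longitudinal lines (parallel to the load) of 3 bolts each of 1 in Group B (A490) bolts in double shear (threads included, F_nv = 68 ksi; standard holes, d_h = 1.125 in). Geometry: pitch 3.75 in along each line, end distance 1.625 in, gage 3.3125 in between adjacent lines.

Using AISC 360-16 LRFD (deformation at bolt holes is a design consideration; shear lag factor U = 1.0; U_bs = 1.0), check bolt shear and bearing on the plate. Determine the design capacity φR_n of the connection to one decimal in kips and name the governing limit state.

Bolt shear: A_b = π(1)²/4 = 0.7854 in². φR_n = 0.75 × 68 × 0.7854 × 9 × 2 = 721.0 kips.
Bearing (0.375 in plate, F_u = 58 ksi): end bolts L_c = 1.625 − 1.125/2 = 1.0625, R_n = min(1.2×1.0625×0.375×58, 2.4×1×0.375×58) = 27.731 kips/bolt; interior L_c = 3.75 − 1.125 = 2.625, R_n = 52.2 kips/bolt. φR_n = 0.75 × (3×27.731 + 6×52.2) = 297.3 kips.
Governing: min(721.0, 297.3) = 297.3 kips → bearing.

297.3 kips (bearing governs)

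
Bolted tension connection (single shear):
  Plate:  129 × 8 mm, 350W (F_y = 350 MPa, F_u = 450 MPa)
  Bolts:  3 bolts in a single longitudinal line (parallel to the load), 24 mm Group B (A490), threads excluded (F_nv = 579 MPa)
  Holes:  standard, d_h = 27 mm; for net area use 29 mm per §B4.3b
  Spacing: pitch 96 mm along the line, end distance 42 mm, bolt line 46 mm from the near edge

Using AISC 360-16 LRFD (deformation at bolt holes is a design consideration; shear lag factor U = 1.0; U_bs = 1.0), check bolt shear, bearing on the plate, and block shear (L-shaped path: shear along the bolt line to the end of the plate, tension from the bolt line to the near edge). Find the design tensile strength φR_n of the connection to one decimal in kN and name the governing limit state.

346.7 kN (block shear governs)

Bolt shear: A_b = π(24)²/4 = 452.39 mm². φR_n = 0.75 × 579 × 452.39 × 3 × 1 = 589.4 kN.
Bearing (8 mm plate, F_u = 450 MPa): end bolts L_c = 42 − 27/2 = 28.5, R_n = min(1.2×28.5×8×450, 2.4×24×8×450) = 123.12 kN/bolt; interior L_c = 96 − 27 = 69, R_n = 207.36 kN/bolt. φR_n = 0.75 × (1×123.12 + 2×207.36) = 403.4 kN.
Block shear: shear path 1×[42+2×96] = 1×234 mm, A_gv = 1872, A_nv = 1×(234 − 2.5×29)×8 = 1292 mm²; tension to near edge: (46 − 0.5×29)×8 = 252 mm². R_n = min(0.6×450×1292, 0.6×350×1872) + 1.0×450×252 = min(348.84, 393.12) + 113.4 = 462.24 kN. φR_n = 0.75 × 462.24 = 346.7 kN.
Governing: min(589.4, 403.4, 346.7) = 346.7 kN → block shear.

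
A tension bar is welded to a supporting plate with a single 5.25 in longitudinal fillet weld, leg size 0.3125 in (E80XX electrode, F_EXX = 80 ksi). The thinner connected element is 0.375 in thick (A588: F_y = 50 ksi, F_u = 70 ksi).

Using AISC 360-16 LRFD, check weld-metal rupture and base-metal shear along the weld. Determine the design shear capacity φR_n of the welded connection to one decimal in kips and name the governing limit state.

Weld metal: throat = 0.707×0.3125 = 0.22094 in, L = 5.25 in. φR_n = 0.75 × 0.6 × 80 × 0.22094 × 5.25 = 41.8 kips.
Base metal shear (0.375 in plate): yield φR_n = 1.0×0.6×50×0.375×5.25 = 59.1 kips; rupture φR_n = 0.75×0.6×70×0.375×5.25 = 62.0 kips; take 59.1 kips (yield).
Governing: min(41.8, 59.1) = 41.8 kips → weld metal.

41.8 kips (weld metal governs)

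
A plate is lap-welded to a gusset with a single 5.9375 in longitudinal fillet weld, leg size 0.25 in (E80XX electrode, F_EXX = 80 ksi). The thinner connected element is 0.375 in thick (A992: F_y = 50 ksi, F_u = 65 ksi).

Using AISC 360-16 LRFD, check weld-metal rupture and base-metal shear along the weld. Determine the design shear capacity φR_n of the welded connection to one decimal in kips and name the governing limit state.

Weld metal: throat = 0.707×0.25 = 0.17675 in, L = 5.9375 in. φR_n = 0.75 × 0.6 × 80 × 0.17675 × 5.9375 = 37.8 kips.
Base metal shear (0.375 in plate): yield φR_n = 1.0×0.6×50×0.375×5.9375 = 66.8 kips; rupture φR_n = 0.75×0.6×65×0.375×5.9375 = 65.1 kips; take 65.1 kips (rupture).
Governing: min(37.8, 65.1) = 37.8 kips → weld metal.

37.8 kips (weld metal governs)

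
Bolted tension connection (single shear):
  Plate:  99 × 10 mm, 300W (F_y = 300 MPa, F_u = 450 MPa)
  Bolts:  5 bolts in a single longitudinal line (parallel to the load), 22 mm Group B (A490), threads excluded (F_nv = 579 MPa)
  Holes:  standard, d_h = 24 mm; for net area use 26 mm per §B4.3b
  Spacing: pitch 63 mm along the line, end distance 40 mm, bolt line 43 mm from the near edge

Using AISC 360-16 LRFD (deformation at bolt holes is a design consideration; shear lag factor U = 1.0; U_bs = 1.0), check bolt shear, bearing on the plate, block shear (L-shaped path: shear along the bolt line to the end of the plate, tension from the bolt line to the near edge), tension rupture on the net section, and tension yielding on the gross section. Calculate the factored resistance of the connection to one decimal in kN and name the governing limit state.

Bolt shear: A_b = π(22)²/4 = 380.13 mm². φR_n = 0.75 × 579 × 380.13 × 5 × 1 = 825.4 kN.
Bearing (10 mm plate, F_u = 450 MPa): end bolts L_c = 40 − 24/2 = 28, R_n = min(1.2×28×10×450, 2.4×22×10×450) = 151.2 kN/bolt; interior L_c = 63 − 24 = 39, R_n = 210.6 kN/bolt. φR_n = 0.75 × (1×151.2 + 4×210.6) = 745.2 kN.
Block shear: shear path 1×[40+4×63] = 1×292 mm, A_gv = 2920, A_nv = 1×(292 − 4.5×26)×10 = 1750 mm²; tension to near edge: (43 − 0.5×26)×10 = 300 mm². R_n = min(0.6×450×1750, 0.6×300×2920) + 1.0×450×300 = min(472.5, 525.6) + 135 = 607.5 kN. φR_n = 0.75 × 607.5 = 455.6 kN.
Tension rupture (net): A_n = (99 − 1×26)×10 = 730 mm² (U = 1.0, A_e = A_n). φR_n = 0.75 × 450 × 730 = 246.4 kN.
Tension yield (gross): A_g = 99×10 = 990 mm². φR_n = 0.90 × 300 × 990 = 267.3 kN.
Governing: min(825.4, 745.2, 455.6, 246.4, 267.3) = 246.4 kN → net-section rupture.

246.4 kN (net-section rupture governs)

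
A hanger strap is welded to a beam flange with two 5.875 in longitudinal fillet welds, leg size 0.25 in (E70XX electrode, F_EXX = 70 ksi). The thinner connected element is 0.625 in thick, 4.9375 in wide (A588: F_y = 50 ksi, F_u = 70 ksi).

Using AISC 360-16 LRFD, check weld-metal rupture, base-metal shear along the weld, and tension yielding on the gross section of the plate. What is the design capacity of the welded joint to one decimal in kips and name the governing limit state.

65.4 kips (weld metal governs)

Weld metal: throat = 0.707×0.25 = 0.17675 in, L = 2×5.875 = 11.75 in. φR_n = 0.75 × 0.6 × 70 × 0.17675 × 11.75 = 65.4 kips.
Base metal shear (0.625 in plate): yield φR_n = 1.0×0.6×50×0.625×11.75 = 220.3 kips; rupture φR_n = 0.75×0.6×70×0.625×11.75 = 231.3 kips; take 220.3 kips (yield).
Tension yield (gross): A_g = 4.9375×0.625 = 3.0859 in². φR_n = 0.90 × 50 × 3.0859 = 138.9 kips.
Governing: min(65.4, 220.3, 138.9) = 65.4 kips → weld metal.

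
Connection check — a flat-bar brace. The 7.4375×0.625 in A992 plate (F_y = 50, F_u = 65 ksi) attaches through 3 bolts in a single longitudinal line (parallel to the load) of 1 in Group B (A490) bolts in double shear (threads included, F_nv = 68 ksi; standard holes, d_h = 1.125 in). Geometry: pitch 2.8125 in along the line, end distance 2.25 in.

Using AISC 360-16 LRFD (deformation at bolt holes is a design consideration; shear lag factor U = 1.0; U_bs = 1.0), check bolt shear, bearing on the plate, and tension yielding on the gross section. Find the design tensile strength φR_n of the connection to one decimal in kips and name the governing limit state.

185.1 kips (bearing governs)

Bolt shear: A_b = π(1)²/4 = 0.7854 in². φR_n = 0.75 × 68 × 0.7854 × 3 × 2 = 240.3 kips.
Bearing (0.625 in plate, F_u = 65 ksi): end bolts L_c = 2.25 − 1.125/2 = 1.6875, R_n = min(1.2×1.6875×0.625×65, 2.4×1×0.625×65) = 82.266 kips/bolt; interior L_c = 2.8125 − 1.125 = 1.6875, R_n = 82.266 kips/bolt. φR_n = 0.75 × (1×82.266 + 2×82.266) = 185.1 kips.
Tension yield (gross): A_g = 7.4375×0.625 = 4.6484 in². φR_n = 0.90 × 50 × 4.6484 = 209.2 kips.
Governing: min(240.3, 185.1, 209.2) = 185.1 kips → bearing.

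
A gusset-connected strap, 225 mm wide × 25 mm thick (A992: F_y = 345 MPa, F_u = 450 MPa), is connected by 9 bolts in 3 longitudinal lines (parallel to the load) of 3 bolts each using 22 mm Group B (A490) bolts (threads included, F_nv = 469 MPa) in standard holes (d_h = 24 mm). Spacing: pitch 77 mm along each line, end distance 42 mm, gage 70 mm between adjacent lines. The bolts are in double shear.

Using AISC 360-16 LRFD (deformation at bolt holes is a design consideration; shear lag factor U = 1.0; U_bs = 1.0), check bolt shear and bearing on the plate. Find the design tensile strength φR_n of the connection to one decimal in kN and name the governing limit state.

2406.8 kN (bolt shear governs)

Bolt shear: A_b = π(22)²/4 = 380.13 mm². φR_n = 0.75 × 469 × 380.13 × 9 × 2 = 2406.8 kN.
Bearing (25 mm plate, F_u = 450 MPa): end bolts L_c = 42 − 24/2 = 30, R_n = min(1.2×30×25×450, 2.4×22×25×450) = 405 kN/bolt; interior L_c = 77 − 24 = 53, R_n = 594 kN/bolt. φR_n = 0.75 × (3×405 + 6×594) = 3584.3 kN.
Governing: min(2406.8, 3584.3) = 2406.8 kN → bolt shear.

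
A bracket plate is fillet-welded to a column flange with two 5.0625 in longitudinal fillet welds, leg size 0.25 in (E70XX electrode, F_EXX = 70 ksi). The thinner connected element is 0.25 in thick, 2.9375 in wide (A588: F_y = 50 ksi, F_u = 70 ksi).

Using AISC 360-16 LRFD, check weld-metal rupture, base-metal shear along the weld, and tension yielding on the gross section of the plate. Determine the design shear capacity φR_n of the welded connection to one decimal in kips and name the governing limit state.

33.0 kips (gross-section yield governs)

Weld metal: throat = 0.707×0.25 = 0.17675 in, L = 2×5.0625 = 10.125 in. φR_n = 0.75 × 0.6 × 70 × 0.17675 × 10.125 = 56.4 kips.
Base metal shear (0.25 in plate): yield φR_n = 1.0×0.6×50×0.25×10.125 = 75.9 kips; rupture φR_n = 0.75×0.6×70×0.25×10.125 = 79.7 kips; take 75.9 kips (yield).
Tension yield (gross): A_g = 2.9375×0.25 = 0.73438 in². φR_n = 0.90 × 50 × 0.73438 = 33.0 kips.
Governing: min(56.4, 75.9, 33.0) = 33.0 kips → gross-section yield.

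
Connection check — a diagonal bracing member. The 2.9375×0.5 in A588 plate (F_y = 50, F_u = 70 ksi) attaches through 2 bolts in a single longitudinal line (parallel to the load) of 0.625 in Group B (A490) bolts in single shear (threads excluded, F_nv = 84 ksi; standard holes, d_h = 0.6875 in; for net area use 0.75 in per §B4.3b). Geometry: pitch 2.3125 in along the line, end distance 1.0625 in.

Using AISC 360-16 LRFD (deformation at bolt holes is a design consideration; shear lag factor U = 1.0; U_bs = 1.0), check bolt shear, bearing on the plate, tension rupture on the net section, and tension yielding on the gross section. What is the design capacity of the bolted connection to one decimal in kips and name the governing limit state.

Bolt shear: A_b = π(0.625)²/4 = 0.3068 in². φR_n = 0.75 × 84 × 0.3068 × 2 × 1 = 38.7 kips.
Bearing (0.5 in plate, F_u = 70 ksi): end bolts L_c = 1.0625 − 0.6875/2 = 0.71875, R_n = min(1.2×0.71875×0.5×70, 2.4×0.625×0.5×70) = 30.188 kips/bolt; interior L_c = 2.3125 − 0.6875 = 1.625, R_n = 52.5 kips/bolt. φR_n = 0.75 × (1×30.188 + 1×52.5) = 62.0 kips.
Tension rupture (net): A_n = (2.9375 − 1×0.75)×0.5 = 1.0938 in² (U = 1.0, A_e = A_n). φR_n = 0.75 × 70 × 1.0938 = 57.4 kips.
Tension yield (gross): A_g = 2.9375×0.5 = 1.4688 in². φR_n = 0.90 × 50 × 1.4688 = 66.1 kips.
Governing: min(38.7, 62.0, 57.4, 66.1) = 38.7 kips → bolt shear.

38.7 kips (bolt shear governs)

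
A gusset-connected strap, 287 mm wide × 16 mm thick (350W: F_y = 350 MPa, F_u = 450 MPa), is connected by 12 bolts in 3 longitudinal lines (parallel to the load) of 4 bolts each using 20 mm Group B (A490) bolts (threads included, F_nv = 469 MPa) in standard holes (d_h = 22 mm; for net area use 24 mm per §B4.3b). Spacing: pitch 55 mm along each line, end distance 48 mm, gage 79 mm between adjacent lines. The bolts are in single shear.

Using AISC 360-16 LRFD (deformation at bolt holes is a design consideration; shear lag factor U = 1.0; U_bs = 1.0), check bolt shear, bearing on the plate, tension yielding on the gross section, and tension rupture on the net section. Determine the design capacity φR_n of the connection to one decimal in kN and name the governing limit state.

1161.0 kN (net-section rupture governs)

Bolt shear: A_b = π(20)²/4 = 314.16 mm². φR_n = 0.75 × 469 × 314.16 × 12 × 1 = 1326.1 kN.
Bearing (16 mm plate, F_u = 450 MPa): end bolts L_c = 48 − 22/2 = 37, R_n = min(1.2×37×16×450, 2.4×20×16×450) = 319.68 kN/bolt; interior L_c = 55 − 22 = 33, R_n = 285.12 kN/bolt. φR_n = 0.75 × (3×319.68 + 9×285.12) = 2643.8 kN.
Tension yield (gross): A_g = 287×16 = 4592 mm². φR_n = 0.90 × 350 × 4592 = 1446.5 kN.
Tension rupture (net): A_n = (287 − 3×24)×16 = 3440 mm² (U = 1.0, A_e = A_n). φR_n = 0.75 × 450 × 3440 = 1161.0 kN.
Governing: min(1326.1, 2643.8, 1446.5, 1161.0) = 1161.0 kN → net-section rupture.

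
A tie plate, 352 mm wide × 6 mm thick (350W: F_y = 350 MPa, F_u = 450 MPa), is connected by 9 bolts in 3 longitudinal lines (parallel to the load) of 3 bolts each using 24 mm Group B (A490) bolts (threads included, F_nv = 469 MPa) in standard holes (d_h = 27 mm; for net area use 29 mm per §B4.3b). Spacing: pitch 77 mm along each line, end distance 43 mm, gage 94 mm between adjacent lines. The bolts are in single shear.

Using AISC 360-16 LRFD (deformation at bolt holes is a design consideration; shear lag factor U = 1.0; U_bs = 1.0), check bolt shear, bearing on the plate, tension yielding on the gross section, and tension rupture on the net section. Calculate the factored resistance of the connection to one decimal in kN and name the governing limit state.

Bolt shear: A_b = π(24)²/4 = 452.39 mm². φR_n = 0.75 × 469 × 452.39 × 9 × 1 = 1432.2 kN.
Bearing (6 mm plate, F_u = 450 MPa): end bolts L_c = 43 − 27/2 = 29.5, R_n = min(1.2×29.5×6×450, 2.4×24×6×450) = 95.58 kN/bolt; interior L_c = 77 − 27 = 50, R_n = 155.52 kN/bolt. φR_n = 0.75 × (3×95.58 + 6×155.52) = 914.9 kN.
Tension yield (gross): A_g = 352×6 = 2112 mm². φR_n = 0.90 × 350 × 2112 = 665.3 kN.
Tension rupture (net): A_n = (352 − 3×29)×6 = 1590 mm² (U = 1.0, A_e = A_n). φR_n = 0.75 × 450 × 1590 = 536.6 kN.
Governing: min(1432.2, 914.9, 665.3, 536.6) = 536.6 kN → net-section rupture.

536.6 kN (net-section rupture governs)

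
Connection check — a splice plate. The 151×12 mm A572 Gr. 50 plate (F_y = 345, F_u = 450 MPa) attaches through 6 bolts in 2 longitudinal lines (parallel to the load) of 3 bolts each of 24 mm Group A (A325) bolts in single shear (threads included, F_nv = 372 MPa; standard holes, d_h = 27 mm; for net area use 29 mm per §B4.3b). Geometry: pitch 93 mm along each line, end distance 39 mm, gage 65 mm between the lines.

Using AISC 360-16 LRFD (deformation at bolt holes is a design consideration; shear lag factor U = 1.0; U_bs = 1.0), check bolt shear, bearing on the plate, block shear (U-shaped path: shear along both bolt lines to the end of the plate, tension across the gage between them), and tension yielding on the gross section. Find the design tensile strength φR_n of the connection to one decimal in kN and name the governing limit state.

562.6 kN (gross-section yield governs)

Bolt shear: A_b = π(24)²/4 = 452.39 mm². φR_n = 0.75 × 372 × 452.39 × 6 × 1 = 757.3 kN.
Bearing (12 mm plate, F_u = 450 MPa): end bolts L_c = 39 − 27/2 = 25.5, R_n = min(1.2×25.5×12×450, 2.4×24×12×450) = 165.24 kN/bolt; interior L_c = 93 − 27 = 66, R_n = 311.04 kN/bolt. φR_n = 0.75 × (2×165.24 + 4×311.04) = 1181.0 kN.
Block shear: shear path 2×[39+2×93] = 2×225 mm, A_gv = 5400, A_nv = 2×(225 − 2.5×29)×12 = 3660 mm²; tension across gage: (65 − 1×29)×12 = 432 mm². R_n = min(0.6×450×3660, 0.6×345×5400) + 1.0×450×432 = min(988.2, 1117.8) + 194.4 = 1182.6 kN. φR_n = 0.75 × 1182.6 = 887.0 kN.
Tension yield (gross): A_g = 151×12 = 1812 mm². φR_n = 0.90 × 345 × 1812 = 562.6 kN.
Governing: min(757.3, 1181.0, 887.0, 562.6) = 562.6 kN → gross-section yield.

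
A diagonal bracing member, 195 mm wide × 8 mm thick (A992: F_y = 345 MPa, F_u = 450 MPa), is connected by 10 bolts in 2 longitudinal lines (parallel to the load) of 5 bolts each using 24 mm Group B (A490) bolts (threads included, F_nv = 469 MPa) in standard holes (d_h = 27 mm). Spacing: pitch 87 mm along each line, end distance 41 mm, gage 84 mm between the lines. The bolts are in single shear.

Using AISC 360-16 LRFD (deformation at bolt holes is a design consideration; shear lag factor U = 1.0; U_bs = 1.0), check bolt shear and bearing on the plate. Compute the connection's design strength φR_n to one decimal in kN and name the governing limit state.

1422.4 kN (bearing governs)

Bolt shear: A_b = π(24)²/4 = 452.39 mm². φR_n = 0.75 × 469 × 452.39 × 10 × 1 = 1591.3 kN.
Bearing (8 mm plate, F_u = 450 MPa): end bolts L_c = 41 − 27/2 = 27.5, R_n = min(1.2×27.5×8×450, 2.4×24×8×450) = 118.8 kN/bolt; interior L_c = 87 − 27 = 60, R_n = 207.36 kN/bolt. φR_n = 0.75 × (2×118.8 + 8×207.36) = 1422.4 kN.
Governing: min(1591.3, 1422.4) = 1422.4 kN → bearing.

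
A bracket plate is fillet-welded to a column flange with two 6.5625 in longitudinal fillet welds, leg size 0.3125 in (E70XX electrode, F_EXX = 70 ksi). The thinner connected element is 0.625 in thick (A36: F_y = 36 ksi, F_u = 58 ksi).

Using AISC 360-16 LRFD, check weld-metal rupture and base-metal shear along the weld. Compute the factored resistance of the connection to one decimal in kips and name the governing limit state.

Weld metal: throat = 0.707×0.3125 = 0.22094 in, L = 2×6.5625 = 13.125 in. φR_n = 0.75 × 0.6 × 70 × 0.22094 × 13.125 = 91.3 kips.
Base metal shear (0.625 in plate): yield φR_n = 1.0×0.6×36×0.625×13.125 = 177.2 kips; rupture φR_n = 0.75×0.6×58×0.625×13.125 = 214.1 kips; take 177.2 kips (yield).
Governing: min(91.3, 177.2) = 91.3 kips → weld metal.

91.3 kips (weld metal governs)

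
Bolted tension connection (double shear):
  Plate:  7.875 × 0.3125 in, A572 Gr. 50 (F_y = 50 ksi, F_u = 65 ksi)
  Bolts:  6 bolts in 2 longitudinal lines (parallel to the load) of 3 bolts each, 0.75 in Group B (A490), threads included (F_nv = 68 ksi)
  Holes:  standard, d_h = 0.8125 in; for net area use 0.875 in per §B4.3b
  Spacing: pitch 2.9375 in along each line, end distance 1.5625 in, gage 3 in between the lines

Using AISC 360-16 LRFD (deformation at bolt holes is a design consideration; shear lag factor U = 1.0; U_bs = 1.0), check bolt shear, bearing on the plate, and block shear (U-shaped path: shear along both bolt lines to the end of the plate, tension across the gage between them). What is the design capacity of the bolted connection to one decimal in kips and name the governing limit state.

128.3 kips (block shear governs)

Bolt shear: A_b = π(0.75)²/4 = 0.44179 in². φR_n = 0.75 × 68 × 0.44179 × 6 × 2 = 270.4 kips.
Bearing (0.3125 in plate, F_u = 65 ksi): end bolts L_c = 1.5625 − 0.8125/2 = 1.15625, R_n = min(1.2×1.15625×0.3125×65, 2.4×0.75×0.3125×65) = 28.184 kips/bolt; interior L_c = 2.9375 − 0.8125 = 2.125, R_n = 36.563 kips/bolt. φR_n = 0.75 × (2×28.184 + 4×36.563) = 152.0 kips.
Block shear: shear path 2×[1.5625+2×2.9375] = 2×7.4375 in, A_gv = 4.6484, A_nv = 2×(7.4375 − 2.5×0.875)×0.3125 = 3.2813 in²; tension across gage: (3 − 1×0.875)×0.3125 = 0.66406 in². R_n = min(0.6×65×3.2813, 0.6×50×4.6484) + 1.0×65×0.66406 = min(127.97, 139.45) + 43.164 = 171.13 kips. φR_n = 0.75 × 171.13 = 128.3 kips.
Governing: min(270.4, 152.0, 128.3) = 128.3 kips → block shear.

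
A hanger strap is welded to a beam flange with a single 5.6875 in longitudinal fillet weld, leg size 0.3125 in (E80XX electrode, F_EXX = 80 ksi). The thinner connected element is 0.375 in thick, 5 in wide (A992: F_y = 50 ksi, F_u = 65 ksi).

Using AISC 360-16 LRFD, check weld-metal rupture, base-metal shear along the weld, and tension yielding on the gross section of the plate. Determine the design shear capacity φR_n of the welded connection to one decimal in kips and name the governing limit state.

Weld metal: throat = 0.707×0.3125 = 0.22094 in, L = 5.6875 in. φR_n = 0.75 × 0.6 × 80 × 0.22094 × 5.6875 = 45.2 kips.
Base metal shear (0.375 in plate): yield φR_n = 1.0×0.6×50×0.375×5.6875 = 64.0 kips; rupture φR_n = 0.75×0.6×65×0.375×5.6875 = 62.4 kips; take 62.4 kips (rupture).
Tension yield (gross): A_g = 5×0.375 = 1.875 in². φR_n = 0.90 × 50 × 1.875 = 84.4 kips.
Governing: min(45.2, 62.4, 84.4) = 45.2 kips → weld metal.

45.2 kips (weld metal governs)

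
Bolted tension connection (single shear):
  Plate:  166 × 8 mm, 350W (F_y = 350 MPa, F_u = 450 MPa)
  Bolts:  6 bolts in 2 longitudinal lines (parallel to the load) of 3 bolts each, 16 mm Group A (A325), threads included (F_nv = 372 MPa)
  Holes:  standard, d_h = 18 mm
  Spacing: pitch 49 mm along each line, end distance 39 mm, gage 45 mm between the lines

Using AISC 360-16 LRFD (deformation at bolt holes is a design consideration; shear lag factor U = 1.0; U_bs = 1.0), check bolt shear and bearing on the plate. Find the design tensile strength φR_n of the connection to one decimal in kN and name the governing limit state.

Bolt shear: A_b = π(16)²/4 = 201.06 mm². φR_n = 0.75 × 372 × 201.06 × 6 × 1 = 336.6 kN.
Bearing (8 mm plate, F_u = 450 MPa): end bolts L_c = 39 − 18/2 = 30, R_n = min(1.2×30×8×450, 2.4×16×8×450) = 129.6 kN/bolt; interior L_c = 49 − 18 = 31, R_n = 133.92 kN/bolt. φR_n = 0.75 × (2×129.6 + 4×133.92) = 596.2 kN.
Governing: min(336.6, 596.2) = 336.6 kN → bolt shear.

336.6 kN (bolt shear governs)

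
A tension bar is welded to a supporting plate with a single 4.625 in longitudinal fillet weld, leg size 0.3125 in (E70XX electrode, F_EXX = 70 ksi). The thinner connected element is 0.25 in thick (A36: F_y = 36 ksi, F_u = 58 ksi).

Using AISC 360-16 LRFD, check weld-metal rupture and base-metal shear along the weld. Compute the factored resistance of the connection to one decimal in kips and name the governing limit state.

Weld metal: throat = 0.707×0.3125 = 0.22094 in, L = 4.625 in. φR_n = 0.75 × 0.6 × 70 × 0.22094 × 4.625 = 32.2 kips.
Base metal shear (0.25 in plate): yield φR_n = 1.0×0.6×36×0.25×4.625 = 25.0 kips; rupture φR_n = 0.75×0.6×58×0.25×4.625 = 30.2 kips; take 25.0 kips (yield).
Governing: min(32.2, 25.0) = 25.0 kips → base-metal shear.

25.0 kips (base-metal shear governs)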